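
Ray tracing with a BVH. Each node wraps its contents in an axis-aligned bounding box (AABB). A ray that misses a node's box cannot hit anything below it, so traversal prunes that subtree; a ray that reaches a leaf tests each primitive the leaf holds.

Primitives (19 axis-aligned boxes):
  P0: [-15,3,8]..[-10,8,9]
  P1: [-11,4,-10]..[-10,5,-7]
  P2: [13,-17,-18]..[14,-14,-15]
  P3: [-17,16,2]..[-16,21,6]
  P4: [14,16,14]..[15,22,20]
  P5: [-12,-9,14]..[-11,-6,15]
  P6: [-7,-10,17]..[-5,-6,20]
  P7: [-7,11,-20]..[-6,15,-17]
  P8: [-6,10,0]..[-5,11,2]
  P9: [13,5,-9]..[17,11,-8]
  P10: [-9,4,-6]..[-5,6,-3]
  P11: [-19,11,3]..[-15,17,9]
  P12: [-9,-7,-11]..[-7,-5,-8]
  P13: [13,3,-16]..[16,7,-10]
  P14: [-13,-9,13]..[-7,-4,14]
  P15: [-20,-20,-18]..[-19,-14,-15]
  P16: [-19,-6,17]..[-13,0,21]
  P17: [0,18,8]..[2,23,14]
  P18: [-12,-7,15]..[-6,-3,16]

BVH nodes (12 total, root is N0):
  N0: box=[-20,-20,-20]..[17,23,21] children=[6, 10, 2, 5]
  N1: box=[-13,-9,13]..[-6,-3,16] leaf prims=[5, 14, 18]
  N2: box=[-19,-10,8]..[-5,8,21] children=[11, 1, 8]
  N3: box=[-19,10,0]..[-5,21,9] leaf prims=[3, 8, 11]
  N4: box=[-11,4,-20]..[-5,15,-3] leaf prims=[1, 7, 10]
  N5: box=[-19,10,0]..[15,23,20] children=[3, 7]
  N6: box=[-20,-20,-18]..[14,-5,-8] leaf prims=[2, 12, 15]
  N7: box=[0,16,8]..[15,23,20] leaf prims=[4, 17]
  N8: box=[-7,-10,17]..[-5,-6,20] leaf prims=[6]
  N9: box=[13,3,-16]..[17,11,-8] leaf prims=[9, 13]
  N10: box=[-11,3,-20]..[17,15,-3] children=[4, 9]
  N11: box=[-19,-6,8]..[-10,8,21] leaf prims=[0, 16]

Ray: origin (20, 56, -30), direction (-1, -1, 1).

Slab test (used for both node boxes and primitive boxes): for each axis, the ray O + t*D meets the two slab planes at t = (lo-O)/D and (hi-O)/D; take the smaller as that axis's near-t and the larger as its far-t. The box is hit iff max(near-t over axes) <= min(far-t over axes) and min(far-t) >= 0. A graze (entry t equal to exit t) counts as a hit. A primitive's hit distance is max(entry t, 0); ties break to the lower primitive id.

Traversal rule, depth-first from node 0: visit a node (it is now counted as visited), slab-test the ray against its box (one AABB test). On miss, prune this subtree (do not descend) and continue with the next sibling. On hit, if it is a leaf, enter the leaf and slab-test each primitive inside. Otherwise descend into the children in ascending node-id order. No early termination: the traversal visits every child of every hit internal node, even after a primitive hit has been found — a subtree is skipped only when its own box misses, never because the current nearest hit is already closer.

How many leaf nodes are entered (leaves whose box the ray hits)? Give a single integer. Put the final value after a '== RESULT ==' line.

Traverse from the root:
N0 x:[3,40] y:[33,76] z:[10,51] -> hit [33,40], descend [2, 5, 6, 10]
  N2 x:[25,39] y:[48,66] z:[38,51] -> miss, prune
  N5 x:[5,39] y:[33,46] z:[30,50] -> hit [33,39], descend [3, 7]
    N3 x:[25,39] y:[35,46] z:[30,39] -> hit [35,39] leaf, test {P3@t=36, P8(miss), P11@t=39}
    N7 x:[5,20] y:[33,40] z:[38,50] -> miss, prune
  N6 x:[6,40] y:[61,76] z:[12,22] -> miss, prune
  N10 x:[3,31] y:[41,53] z:[10,27] -> miss, prune

order=[0, 2, 5, 3, 7, 6, 10]  |boxes|=7  |leaves|=1  hit=P3

== RESULT ==
1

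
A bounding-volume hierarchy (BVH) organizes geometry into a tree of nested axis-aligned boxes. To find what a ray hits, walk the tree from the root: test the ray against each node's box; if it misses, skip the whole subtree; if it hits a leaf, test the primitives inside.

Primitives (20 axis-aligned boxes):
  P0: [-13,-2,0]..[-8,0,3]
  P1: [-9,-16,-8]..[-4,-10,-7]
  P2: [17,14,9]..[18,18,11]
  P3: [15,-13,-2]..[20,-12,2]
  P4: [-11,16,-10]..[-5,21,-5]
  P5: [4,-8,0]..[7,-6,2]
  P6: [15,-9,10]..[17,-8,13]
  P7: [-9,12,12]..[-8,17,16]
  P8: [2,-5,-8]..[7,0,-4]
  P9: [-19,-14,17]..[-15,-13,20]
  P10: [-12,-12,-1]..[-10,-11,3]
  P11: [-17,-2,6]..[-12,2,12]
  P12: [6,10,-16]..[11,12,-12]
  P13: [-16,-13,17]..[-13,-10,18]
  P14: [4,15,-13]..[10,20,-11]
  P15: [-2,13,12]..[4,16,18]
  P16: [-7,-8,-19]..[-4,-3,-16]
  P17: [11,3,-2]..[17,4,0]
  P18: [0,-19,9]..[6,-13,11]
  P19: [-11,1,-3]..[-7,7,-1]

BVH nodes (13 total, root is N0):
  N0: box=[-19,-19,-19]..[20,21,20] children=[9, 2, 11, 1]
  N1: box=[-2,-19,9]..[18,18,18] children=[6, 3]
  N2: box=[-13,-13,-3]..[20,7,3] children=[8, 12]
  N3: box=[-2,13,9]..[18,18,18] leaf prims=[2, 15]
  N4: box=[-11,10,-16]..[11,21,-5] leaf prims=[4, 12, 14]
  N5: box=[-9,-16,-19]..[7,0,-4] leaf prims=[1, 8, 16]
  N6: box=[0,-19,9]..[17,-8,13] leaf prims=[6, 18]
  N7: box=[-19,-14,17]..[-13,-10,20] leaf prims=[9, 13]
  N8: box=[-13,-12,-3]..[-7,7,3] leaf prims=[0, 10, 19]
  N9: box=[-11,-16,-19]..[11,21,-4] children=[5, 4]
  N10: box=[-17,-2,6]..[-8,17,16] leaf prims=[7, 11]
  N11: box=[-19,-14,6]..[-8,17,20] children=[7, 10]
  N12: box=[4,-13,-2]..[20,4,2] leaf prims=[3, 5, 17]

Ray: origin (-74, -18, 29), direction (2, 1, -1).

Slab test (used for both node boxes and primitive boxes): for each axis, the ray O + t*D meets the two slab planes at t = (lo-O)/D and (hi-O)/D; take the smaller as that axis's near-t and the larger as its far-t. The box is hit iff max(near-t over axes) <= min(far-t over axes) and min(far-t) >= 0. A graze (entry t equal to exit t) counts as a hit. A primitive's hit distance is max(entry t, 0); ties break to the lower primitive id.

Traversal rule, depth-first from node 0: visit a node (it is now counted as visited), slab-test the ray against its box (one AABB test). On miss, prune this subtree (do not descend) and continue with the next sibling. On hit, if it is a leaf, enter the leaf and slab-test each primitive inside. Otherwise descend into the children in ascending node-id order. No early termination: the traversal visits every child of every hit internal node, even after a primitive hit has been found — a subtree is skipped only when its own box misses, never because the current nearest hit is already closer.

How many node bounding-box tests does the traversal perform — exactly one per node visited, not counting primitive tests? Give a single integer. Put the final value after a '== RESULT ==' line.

Trace the traversal:
N0 x:[55/2,47] y:[-1,39] z:[9,48] -> hit [55/2,39], descend [1, 2, 9, 11]
  N1 x:[36,46] y:[-1,36] z:[11,20] -> miss, prune
  N2 x:[61/2,47] y:[5,25] z:[26,32] -> miss, prune
  N9 x:[63/2,85/2] y:[2,39] z:[33,48] -> hit [33,39], descend [4, 5]
    N4 x:[63/2,85/2] y:[28,39] z:[34,45] -> hit [34,39] leaf, test {P4@t=34, P12(miss), P14(miss)}
    N5 x:[65/2,81/2] y:[2,18] z:[33,48] -> miss, prune
  N11 x:[55/2,33] y:[4,35] z:[9,23] -> miss, prune

Visited [0, 1, 2, 9, 4, 5, 11]. Tests: 7 box, 1 leaf. Nearest: P4.

== RESULT ==
7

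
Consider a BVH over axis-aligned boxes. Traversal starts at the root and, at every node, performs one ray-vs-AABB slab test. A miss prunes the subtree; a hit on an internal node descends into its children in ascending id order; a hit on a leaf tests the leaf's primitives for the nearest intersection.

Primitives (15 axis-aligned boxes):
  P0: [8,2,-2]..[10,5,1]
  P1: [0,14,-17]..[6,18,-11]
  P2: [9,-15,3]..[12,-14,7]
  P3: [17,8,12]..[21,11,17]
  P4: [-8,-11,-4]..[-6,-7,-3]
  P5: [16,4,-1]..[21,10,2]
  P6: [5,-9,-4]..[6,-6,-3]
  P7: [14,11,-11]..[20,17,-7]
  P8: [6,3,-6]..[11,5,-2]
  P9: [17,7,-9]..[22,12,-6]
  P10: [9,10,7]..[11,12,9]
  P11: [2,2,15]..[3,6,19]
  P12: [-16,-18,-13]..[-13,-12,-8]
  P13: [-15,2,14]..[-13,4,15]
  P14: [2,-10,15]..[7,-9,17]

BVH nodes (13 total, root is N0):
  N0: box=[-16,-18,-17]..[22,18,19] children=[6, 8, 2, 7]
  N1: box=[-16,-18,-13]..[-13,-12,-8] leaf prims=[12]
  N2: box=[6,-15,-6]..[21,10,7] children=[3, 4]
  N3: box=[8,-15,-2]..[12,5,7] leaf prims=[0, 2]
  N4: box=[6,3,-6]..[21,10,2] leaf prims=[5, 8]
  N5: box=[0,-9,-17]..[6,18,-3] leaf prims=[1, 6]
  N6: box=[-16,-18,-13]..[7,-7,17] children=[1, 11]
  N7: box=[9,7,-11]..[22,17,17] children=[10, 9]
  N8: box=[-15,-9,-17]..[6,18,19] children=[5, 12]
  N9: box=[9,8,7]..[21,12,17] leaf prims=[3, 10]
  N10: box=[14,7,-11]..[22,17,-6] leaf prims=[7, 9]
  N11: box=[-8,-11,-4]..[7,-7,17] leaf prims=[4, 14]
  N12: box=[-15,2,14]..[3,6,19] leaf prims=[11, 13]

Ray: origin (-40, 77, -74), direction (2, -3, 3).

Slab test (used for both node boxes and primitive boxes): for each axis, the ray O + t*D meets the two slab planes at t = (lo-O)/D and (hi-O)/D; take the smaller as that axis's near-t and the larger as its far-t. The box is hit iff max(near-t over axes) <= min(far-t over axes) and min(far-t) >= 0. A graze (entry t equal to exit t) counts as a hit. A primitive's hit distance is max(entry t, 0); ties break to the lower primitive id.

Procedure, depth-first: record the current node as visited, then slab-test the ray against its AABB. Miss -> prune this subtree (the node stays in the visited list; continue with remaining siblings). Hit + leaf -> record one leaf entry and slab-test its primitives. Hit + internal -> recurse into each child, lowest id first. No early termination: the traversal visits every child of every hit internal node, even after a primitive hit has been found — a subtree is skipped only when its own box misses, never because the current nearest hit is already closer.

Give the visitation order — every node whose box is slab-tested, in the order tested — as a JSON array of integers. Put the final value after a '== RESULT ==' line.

Traverse from the root:
N0 x:[12,31] y:[59/3,95/3] z:[19,31] -> hit [59/3,31], descend [2, 6, 7, 8]
  N2 x:[23,61/2] y:[67/3,92/3] z:[68/3,27] -> hit [23,27], descend [3, 4]
    N3 x:[24,26] y:[24,92/3] z:[24,27] -> hit [24,26] leaf, test {P0@t=24, P2(miss)}
    N4 x:[23,61/2] y:[67/3,74/3] z:[68/3,76/3] -> hit [23,74/3] leaf, test {P5(miss), P8@t=24}
  N6 x:[12,47/2] y:[28,95/3] z:[61/3,91/3] -> miss, prune
  N7 x:[49/2,31] y:[20,70/3] z:[21,91/3] -> miss, prune
  N8 x:[25/2,23] y:[59/3,86/3] z:[19,31] -> hit [59/3,23], descend [5, 12]
    N5 x:[20,23] y:[59/3,86/3] z:[19,71/3] -> hit [20,23] leaf, test {P1@t=20, P6(miss)}
    N12 x:[25/2,43/2] y:[71/3,25] z:[88/3,31] -> miss, prune

Summary -> nodes [0, 2, 3, 4, 6, 7, 8, 5, 12]; box-tests=9; leaf-entries=3; first=P1

== RESULT ==
[0, 2, 3, 4, 6, 7, 8, 5, 12]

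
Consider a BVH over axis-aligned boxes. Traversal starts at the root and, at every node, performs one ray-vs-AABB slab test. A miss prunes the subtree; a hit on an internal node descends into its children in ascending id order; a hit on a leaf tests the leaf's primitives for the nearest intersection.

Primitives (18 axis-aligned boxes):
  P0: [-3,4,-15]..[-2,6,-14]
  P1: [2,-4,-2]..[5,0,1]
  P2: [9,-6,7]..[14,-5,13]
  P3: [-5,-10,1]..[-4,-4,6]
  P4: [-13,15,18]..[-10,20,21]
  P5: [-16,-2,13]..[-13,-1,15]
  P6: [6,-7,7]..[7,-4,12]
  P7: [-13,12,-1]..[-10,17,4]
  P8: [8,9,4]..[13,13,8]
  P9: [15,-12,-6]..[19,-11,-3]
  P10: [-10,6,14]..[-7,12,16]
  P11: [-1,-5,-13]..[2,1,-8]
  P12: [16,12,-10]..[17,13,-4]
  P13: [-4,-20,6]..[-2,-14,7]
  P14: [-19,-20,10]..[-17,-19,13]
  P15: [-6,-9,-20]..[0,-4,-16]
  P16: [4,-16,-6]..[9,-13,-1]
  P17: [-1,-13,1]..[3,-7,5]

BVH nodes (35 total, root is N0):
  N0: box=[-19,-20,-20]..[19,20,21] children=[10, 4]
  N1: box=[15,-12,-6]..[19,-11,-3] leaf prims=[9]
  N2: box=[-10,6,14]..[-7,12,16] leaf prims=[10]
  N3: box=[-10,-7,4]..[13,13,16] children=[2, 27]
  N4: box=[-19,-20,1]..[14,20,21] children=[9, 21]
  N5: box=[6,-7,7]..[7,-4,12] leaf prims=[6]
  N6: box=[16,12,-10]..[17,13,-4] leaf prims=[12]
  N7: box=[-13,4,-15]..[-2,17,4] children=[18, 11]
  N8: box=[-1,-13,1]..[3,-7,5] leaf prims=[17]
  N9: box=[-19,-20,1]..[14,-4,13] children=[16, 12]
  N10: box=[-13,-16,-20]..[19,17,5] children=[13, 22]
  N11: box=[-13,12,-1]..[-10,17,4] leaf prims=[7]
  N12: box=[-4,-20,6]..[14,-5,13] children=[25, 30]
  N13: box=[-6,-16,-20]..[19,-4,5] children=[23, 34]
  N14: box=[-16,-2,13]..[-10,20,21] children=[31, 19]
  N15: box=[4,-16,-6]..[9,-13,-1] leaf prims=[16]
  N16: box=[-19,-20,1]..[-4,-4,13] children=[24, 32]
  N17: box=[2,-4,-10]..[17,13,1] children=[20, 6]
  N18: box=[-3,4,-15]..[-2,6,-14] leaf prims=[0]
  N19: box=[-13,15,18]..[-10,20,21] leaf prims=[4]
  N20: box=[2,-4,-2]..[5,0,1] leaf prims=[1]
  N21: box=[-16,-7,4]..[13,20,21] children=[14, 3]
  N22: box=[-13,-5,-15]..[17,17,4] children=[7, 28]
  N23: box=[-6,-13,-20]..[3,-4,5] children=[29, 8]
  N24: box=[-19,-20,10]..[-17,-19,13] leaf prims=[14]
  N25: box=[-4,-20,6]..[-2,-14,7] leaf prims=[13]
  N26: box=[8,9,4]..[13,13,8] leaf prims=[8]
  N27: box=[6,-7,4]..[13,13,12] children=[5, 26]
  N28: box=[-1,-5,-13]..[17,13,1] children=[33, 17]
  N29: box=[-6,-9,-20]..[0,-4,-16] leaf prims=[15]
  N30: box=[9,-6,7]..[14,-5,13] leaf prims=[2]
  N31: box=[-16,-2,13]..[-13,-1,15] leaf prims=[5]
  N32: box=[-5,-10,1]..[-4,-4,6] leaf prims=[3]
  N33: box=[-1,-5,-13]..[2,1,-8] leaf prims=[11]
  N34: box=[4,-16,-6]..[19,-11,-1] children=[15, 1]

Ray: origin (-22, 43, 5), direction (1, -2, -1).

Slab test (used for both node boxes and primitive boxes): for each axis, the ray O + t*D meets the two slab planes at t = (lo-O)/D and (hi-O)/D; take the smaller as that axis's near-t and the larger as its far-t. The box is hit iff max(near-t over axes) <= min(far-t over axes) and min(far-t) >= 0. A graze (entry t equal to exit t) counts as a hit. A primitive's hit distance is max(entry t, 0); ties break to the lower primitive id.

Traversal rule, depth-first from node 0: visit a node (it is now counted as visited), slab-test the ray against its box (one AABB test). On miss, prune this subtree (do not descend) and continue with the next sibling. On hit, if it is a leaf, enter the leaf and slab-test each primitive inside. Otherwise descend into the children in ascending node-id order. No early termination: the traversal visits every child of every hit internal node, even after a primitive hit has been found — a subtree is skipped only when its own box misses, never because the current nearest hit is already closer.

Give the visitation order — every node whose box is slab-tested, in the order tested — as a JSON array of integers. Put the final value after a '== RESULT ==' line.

Trace the traversal:
N0 x:[3,41] y:[23/2,63/2] z:[-16,25] -> hit [23/2,25], descend [4, 10]
  N4 x:[3,36] y:[23/2,63/2] z:[-16,4] -> miss, prune
  N10 x:[9,41] y:[13,59/2] z:[0,25] -> hit [13,25], descend [13, 22]
    N13 x:[16,41] y:[47/2,59/2] z:[0,25] -> hit [47/2,25], descend [23, 34]
      N23 x:[16,25] y:[47/2,28] z:[0,25] -> hit [47/2,25], descend [8, 29]
        N8 x:[21,25] y:[25,28] z:[0,4] -> miss, prune
        N29 x:[16,22] y:[47/2,26] z:[21,25] -> miss, prune
      N34 x:[26,41] y:[27,59/2] z:[6,11] -> miss, prune
    N22 x:[9,39] y:[13,24] z:[1,20] -> hit [13,20], descend [7, 28]
      N7 x:[9,20] y:[13,39/2] z:[1,20] -> hit [13,39/2], descend [11, 18]
        N11 x:[9,12] y:[13,31/2] z:[1,6] -> miss, prune
        N18 x:[19,20] y:[37/2,39/2] z:[19,20] -> hit [19,39/2] leaf, test {P0@t=19}
      N28 x:[21,39] y:[15,24] z:[4,18] -> miss, prune

Visited [0, 4, 10, 13, 23, 8, 29, 34, 22, 7, 11, 18, 28]. Tests: 13 box, 1 leaf. Nearest: P0.

== RESULT ==
[0, 4, 10, 13, 23, 8, 29, 34, 22, 7, 11, 18, 28]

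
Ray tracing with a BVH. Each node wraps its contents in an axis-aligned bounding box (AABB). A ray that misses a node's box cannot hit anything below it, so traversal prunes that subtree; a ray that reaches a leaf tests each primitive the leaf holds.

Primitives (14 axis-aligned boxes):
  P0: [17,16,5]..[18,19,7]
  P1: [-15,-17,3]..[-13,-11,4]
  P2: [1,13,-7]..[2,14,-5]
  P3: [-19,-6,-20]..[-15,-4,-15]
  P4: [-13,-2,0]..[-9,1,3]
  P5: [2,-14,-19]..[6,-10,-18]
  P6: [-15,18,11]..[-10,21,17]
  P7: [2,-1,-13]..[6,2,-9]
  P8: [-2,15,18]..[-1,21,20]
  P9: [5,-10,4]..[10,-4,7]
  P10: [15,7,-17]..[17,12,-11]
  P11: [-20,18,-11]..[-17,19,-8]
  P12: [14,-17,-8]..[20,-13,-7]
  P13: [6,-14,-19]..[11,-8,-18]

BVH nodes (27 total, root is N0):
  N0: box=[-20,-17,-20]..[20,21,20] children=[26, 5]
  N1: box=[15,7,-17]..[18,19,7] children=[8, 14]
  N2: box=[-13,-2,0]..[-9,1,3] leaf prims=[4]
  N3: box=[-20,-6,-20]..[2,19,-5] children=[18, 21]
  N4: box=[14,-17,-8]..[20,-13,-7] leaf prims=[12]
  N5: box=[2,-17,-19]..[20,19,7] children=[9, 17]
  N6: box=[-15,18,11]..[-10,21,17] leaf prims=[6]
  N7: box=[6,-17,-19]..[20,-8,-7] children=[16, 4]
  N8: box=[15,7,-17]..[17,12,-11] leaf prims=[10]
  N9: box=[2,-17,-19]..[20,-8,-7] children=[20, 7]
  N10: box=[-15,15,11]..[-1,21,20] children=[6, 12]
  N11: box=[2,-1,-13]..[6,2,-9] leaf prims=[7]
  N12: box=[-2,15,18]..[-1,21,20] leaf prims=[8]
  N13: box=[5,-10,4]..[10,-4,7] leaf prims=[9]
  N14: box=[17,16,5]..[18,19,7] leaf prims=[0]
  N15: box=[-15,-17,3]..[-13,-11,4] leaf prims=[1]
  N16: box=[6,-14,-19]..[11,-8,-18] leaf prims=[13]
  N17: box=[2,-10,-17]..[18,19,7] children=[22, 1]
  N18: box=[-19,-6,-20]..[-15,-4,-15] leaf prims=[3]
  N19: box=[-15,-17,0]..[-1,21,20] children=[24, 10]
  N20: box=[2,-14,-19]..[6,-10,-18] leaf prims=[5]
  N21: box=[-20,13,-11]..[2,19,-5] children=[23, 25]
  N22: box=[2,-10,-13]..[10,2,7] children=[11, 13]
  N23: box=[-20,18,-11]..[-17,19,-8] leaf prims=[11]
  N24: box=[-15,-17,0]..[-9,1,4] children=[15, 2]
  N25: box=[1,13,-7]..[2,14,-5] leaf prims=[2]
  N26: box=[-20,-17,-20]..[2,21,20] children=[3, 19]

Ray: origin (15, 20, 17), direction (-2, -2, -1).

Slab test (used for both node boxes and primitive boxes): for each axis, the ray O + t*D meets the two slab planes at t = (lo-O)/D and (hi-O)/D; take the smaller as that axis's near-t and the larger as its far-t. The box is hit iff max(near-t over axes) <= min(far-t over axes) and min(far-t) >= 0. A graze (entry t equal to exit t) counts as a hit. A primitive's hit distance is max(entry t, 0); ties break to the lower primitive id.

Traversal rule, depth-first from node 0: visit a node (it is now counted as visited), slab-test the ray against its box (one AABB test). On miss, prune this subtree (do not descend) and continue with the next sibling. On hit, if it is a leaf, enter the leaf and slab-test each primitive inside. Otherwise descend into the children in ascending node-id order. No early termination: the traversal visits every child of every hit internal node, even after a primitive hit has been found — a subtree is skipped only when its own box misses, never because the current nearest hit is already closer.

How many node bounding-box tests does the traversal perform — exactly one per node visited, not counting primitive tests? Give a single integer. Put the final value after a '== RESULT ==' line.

Trace the traversal:
N0 x:[-5/2,35/2] y:[-1/2,37/2] z:[-3,37] -> hit [-1/2,35/2], descend [5, 26]
  N5 x:[-5/2,13/2] y:[1/2,37/2] z:[10,36] -> miss, prune
  N26 x:[13/2,35/2] y:[-1/2,37/2] z:[-3,37] -> hit [13/2,35/2], descend [3, 19]
    N3 x:[13/2,35/2] y:[1/2,13] z:[22,37] -> miss, prune
    N19 x:[8,15] y:[-1/2,37/2] z:[-3,17] -> hit [8,15], descend [10, 24]
      N10 x:[8,15] y:[-1/2,5/2] z:[-3,6] -> miss, prune
      N24 x:[12,15] y:[19/2,37/2] z:[13,17] -> hit [13,15], descend [2, 15]
        N2 x:[12,14] y:[19/2,11] z:[14,17] -> miss, prune
        N15 x:[14,15] y:[31/2,37/2] z:[13,14] -> miss, prune

Visited [0, 5, 26, 3, 19, 10, 24, 2, 15]. Tests: 9 box, 0 leaf. Nearest: miss.

== RESULT ==
9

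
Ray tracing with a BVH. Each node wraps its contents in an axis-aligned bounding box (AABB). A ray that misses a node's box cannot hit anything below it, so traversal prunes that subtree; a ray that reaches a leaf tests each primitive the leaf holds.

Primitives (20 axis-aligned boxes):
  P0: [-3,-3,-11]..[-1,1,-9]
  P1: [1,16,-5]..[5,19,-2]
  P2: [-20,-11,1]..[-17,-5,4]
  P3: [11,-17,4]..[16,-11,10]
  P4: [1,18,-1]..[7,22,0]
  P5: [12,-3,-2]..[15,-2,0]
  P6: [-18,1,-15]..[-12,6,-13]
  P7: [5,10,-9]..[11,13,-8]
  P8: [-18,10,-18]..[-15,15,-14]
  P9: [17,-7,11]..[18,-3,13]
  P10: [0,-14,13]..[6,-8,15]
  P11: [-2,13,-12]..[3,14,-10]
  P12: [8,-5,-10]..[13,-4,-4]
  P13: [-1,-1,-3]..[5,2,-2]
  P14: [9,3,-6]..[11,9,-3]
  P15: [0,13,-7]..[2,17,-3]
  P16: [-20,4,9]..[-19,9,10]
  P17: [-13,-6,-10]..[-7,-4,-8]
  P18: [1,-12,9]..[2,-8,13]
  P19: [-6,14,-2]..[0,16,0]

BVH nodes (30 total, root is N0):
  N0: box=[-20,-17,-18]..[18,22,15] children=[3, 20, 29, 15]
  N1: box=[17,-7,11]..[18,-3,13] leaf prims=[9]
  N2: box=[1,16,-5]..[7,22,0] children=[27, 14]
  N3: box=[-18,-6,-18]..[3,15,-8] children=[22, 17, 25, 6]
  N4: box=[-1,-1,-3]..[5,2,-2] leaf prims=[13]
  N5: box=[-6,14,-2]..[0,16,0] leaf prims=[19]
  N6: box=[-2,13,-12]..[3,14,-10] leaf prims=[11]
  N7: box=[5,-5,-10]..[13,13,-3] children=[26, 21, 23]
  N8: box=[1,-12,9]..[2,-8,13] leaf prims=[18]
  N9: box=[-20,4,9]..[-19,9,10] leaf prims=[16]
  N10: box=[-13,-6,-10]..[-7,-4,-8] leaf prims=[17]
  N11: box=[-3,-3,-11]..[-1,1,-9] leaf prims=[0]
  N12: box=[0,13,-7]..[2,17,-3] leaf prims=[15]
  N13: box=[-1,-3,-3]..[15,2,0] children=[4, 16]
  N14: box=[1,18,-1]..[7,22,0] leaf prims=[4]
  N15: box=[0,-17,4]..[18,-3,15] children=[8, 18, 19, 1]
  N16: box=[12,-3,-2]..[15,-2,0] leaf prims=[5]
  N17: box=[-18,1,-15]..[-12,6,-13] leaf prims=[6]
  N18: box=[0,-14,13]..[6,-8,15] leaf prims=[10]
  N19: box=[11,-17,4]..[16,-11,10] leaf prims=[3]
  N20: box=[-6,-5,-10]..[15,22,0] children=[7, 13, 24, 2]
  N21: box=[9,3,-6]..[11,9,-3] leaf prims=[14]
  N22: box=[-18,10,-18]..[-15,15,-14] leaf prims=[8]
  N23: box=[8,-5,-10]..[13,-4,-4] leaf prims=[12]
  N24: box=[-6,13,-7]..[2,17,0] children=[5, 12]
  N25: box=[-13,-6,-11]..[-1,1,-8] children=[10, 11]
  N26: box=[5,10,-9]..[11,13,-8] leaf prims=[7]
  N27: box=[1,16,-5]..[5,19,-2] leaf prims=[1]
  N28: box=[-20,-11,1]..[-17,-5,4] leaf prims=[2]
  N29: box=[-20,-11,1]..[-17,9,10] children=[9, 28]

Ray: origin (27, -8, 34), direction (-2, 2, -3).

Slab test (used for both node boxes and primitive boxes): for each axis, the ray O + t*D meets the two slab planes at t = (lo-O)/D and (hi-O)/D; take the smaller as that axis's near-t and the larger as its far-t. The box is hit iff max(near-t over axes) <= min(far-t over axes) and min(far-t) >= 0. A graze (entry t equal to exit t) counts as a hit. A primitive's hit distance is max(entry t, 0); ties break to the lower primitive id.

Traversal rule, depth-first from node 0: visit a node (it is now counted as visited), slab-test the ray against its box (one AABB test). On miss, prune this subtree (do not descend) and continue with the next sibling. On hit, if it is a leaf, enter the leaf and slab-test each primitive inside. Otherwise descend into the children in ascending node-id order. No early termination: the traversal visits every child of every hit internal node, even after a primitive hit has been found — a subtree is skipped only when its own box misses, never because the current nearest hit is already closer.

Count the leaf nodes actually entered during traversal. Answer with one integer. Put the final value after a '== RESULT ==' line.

Traverse from the root:
N0 x:[9/2,47/2] y:[-9/2,15] z:[19/3,52/3] -> hit [19/3,15], descend [3, 15, 20, 29]
  N3 x:[12,45/2] y:[1,23/2] z:[14,52/3] -> miss, prune
  N15 x:[9/2,27/2] y:[-9/2,5/2] z:[19/3,10] -> miss, prune
  N20 x:[6,33/2] y:[3/2,15] z:[34/3,44/3] -> hit [34/3,44/3], descend [2, 7, 13, 24]
    N2 x:[10,13] y:[12,15] z:[34/3,13] -> hit [12,13], descend [14, 27]
      N14 x:[10,13] y:[13,15] z:[34/3,35/3] -> miss, prune
      N27 x:[11,13] y:[12,27/2] z:[12,13] -> hit [12,13] leaf, test {P1@t=12}
    N7 x:[7,11] y:[3/2,21/2] z:[37/3,44/3] -> miss, prune
    N13 x:[6,14] y:[5/2,5] z:[34/3,37/3] -> miss, prune
    N24 x:[25/2,33/2] y:[21/2,25/2] z:[34/3,41/3] -> hit [25/2,25/2], descend [5, 12]
      N5 x:[27/2,33/2] y:[11,12] z:[34/3,12] -> miss, prune
      N12 x:[25/2,27/2] y:[21/2,25/2] z:[37/3,41/3] -> hit [25/2,25/2] leaf, test {P15@t=25/2}
  N29 x:[22,47/2] y:[-3/2,17/2] z:[8,11] -> miss, prune

Summary -> nodes [0, 3, 15, 20, 2, 14, 27, 7, 13, 24, 5, 12, 29]; box-tests=13; leaf-entries=2; first=P1

== RESULT ==
2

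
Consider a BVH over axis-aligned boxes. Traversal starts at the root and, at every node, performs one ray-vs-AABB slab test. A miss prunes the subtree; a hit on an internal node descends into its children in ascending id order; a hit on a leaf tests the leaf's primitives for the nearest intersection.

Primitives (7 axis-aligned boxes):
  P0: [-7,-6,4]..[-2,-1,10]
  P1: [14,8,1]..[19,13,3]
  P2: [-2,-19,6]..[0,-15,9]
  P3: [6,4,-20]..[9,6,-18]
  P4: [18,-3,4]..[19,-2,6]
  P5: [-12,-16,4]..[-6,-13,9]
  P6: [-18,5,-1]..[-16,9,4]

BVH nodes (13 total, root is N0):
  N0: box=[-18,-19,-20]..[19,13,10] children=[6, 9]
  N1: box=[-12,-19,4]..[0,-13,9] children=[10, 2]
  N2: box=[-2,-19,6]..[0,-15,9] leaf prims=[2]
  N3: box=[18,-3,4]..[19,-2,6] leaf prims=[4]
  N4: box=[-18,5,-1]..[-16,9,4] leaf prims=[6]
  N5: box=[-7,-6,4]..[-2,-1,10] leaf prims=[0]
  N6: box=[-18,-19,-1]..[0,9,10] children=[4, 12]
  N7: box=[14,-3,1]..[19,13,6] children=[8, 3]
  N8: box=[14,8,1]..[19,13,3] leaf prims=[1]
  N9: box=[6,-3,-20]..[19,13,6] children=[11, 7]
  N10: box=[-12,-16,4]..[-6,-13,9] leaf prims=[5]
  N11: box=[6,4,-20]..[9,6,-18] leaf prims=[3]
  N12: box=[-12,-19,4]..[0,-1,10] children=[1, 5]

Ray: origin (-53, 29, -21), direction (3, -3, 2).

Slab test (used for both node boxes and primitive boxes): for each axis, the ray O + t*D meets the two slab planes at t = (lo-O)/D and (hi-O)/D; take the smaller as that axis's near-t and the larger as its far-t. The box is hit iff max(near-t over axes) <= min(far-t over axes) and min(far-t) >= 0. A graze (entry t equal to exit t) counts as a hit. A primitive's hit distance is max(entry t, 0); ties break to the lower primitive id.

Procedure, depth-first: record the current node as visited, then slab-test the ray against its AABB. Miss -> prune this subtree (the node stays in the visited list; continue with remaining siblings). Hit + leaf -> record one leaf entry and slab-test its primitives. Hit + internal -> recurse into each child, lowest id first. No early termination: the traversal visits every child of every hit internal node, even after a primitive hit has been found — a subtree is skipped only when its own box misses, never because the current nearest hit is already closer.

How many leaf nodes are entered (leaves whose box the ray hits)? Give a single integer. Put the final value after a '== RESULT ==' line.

Walk:
N0 x:[35/3,24] y:[16/3,16] z:[1/2,31/2] -> hit [35/3,31/2], descend [6, 9]
  N6 x:[35/3,53/3] y:[20/3,16] z:[10,31/2] -> hit [35/3,31/2], descend [4, 12]
    N4 x:[35/3,37/3] y:[20/3,8] z:[10,25/2] -> miss, prune
    N12 x:[41/3,53/3] y:[10,16] z:[25/2,31/2] -> hit [41/3,31/2], descend [1, 5]
      N1 x:[41/3,53/3] y:[14,16] z:[25/2,15] -> hit [14,15], descend [2, 10]
        N2 x:[17,53/3] y:[44/3,16] z:[27/2,15] -> miss, prune
        N10 x:[41/3,47/3] y:[14,15] z:[25/2,15] -> hit [14,15] leaf, test {P5@t=14}
      N5 x:[46/3,17] y:[10,35/3] z:[25/2,31/2] -> miss, prune
  N9 x:[59/3,24] y:[16/3,32/3] z:[1/2,27/2] -> miss, prune

order=[0, 6, 4, 12, 1, 2, 10, 5, 9]  |boxes|=9  |leaves|=1  hit=P5

== RESULT ==
1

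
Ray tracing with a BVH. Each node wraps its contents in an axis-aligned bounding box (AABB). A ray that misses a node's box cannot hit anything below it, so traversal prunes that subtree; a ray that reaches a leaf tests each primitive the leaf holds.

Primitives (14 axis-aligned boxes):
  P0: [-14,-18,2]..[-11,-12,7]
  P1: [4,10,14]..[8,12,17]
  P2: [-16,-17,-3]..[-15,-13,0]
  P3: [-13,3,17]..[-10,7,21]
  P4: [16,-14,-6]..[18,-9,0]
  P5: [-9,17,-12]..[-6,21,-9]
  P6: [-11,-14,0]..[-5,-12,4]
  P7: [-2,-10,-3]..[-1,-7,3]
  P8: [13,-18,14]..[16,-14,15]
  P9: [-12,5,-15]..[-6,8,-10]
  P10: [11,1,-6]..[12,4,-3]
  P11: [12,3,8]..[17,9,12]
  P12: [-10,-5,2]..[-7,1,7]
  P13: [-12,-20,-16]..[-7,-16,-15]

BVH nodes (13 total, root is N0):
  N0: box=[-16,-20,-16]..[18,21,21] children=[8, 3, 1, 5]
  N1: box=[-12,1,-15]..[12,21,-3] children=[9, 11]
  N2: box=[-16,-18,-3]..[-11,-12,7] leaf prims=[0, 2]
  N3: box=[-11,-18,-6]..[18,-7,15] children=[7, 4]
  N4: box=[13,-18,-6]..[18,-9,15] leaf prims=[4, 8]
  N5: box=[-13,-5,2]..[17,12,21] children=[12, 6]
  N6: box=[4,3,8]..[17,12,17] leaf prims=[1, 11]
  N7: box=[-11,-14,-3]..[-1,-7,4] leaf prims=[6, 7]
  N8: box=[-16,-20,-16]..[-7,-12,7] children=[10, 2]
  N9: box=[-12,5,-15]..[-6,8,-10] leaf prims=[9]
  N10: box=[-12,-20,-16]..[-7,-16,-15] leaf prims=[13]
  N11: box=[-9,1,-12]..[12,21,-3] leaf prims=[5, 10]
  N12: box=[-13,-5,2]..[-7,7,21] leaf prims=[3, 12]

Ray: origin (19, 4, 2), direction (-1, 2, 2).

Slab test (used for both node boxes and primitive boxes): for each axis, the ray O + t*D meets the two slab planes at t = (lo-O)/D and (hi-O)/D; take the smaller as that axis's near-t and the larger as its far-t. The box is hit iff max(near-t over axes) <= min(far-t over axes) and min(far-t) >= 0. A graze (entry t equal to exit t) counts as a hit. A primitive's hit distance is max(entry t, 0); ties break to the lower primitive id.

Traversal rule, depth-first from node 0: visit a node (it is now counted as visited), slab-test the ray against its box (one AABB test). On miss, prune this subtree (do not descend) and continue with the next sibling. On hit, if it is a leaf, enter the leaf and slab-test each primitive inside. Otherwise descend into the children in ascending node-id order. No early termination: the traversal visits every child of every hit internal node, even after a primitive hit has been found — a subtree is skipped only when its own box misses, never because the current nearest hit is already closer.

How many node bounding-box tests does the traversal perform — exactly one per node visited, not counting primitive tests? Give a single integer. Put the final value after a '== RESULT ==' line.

Walk:
N0 x:[1,35] y:[-12,17/2] z:[-9,19/2] -> hit [1,17/2], descend [1, 3, 5, 8]
  N1 x:[7,31] y:[-3/2,17/2] z:[-17/2,-5/2] -> miss, prune
  N3 x:[1,30] y:[-11,-11/2] z:[-4,13/2] -> miss, prune
  N5 x:[2,32] y:[-9/2,4] z:[0,19/2] -> hit [2,4], descend [6, 12]
    N6 x:[2,15] y:[-1/2,4] z:[3,15/2] -> hit [3,4] leaf, test {P1(miss), P11(miss)}
    N12 x:[26,32] y:[-9/2,3/2] z:[0,19/2] -> miss, prune
  N8 x:[26,35] y:[-12,-8] z:[-9,5/2] -> miss, prune

Visited [0, 1, 3, 5, 6, 12, 8]. Tests: 7 box, 1 leaf. Nearest: miss.

== RESULT ==
7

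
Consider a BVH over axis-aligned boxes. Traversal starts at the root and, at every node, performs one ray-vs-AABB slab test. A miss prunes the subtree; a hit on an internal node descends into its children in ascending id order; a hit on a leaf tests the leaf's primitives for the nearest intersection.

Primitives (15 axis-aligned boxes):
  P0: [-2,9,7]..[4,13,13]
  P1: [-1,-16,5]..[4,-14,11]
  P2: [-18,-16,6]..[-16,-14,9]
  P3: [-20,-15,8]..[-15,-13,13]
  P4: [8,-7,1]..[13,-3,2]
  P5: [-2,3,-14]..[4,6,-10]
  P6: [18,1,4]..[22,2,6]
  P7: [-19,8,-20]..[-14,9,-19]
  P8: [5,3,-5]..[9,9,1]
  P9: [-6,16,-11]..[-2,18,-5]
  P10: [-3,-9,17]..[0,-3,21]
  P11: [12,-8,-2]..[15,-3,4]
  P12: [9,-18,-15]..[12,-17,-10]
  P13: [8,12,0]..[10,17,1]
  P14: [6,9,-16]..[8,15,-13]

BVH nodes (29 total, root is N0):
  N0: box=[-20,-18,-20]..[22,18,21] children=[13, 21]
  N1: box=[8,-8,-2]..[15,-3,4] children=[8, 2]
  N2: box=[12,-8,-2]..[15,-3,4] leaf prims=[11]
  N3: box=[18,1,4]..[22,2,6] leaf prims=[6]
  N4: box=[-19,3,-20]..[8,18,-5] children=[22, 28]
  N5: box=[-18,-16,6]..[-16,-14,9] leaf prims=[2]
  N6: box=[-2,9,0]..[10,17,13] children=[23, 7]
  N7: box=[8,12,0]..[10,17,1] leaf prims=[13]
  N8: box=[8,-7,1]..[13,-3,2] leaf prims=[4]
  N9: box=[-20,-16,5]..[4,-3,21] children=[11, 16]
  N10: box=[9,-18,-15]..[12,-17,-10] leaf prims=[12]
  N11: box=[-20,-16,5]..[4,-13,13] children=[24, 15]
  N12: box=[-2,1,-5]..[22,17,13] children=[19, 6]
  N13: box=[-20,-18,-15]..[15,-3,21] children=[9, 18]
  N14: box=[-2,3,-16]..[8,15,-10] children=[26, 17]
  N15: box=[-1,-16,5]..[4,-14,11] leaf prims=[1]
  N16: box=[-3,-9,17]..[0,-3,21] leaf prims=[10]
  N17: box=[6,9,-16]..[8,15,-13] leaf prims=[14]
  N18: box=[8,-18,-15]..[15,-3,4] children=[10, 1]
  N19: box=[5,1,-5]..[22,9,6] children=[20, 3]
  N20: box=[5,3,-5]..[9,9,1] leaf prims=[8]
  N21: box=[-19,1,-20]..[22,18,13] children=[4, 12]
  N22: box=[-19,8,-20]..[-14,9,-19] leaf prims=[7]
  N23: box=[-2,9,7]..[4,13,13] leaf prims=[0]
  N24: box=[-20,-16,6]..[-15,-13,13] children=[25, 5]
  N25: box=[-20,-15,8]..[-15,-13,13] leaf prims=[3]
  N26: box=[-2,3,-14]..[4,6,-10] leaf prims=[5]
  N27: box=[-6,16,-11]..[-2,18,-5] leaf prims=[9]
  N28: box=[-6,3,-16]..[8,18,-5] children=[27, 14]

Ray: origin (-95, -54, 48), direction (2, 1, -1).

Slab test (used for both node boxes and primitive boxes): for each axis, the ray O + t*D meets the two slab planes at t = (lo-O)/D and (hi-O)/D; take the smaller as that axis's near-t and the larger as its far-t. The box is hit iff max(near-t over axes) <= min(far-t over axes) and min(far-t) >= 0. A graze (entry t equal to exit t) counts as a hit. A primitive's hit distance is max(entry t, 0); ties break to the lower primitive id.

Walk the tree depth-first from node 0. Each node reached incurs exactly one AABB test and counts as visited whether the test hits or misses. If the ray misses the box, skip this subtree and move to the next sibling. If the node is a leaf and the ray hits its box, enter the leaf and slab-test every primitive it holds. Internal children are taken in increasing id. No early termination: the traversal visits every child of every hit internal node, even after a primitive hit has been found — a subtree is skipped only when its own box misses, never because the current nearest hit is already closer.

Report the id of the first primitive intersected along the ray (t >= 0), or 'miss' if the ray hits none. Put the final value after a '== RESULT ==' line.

Trace the traversal:
N0 x:[75/2,117/2] y:[36,72] z:[27,68] -> hit [75/2,117/2], descend [13, 21]
  N13 x:[75/2,55] y:[36,51] z:[27,63] -> hit [75/2,51], descend [9, 18]
    N9 x:[75/2,99/2] y:[38,51] z:[27,43] -> hit [38,43], descend [11, 16]
      N11 x:[75/2,99/2] y:[38,41] z:[35,43] -> hit [38,41], descend [15, 24]
        N15 x:[47,99/2] y:[38,40] z:[37,43] -> miss, prune
        N24 x:[75/2,40] y:[38,41] z:[35,42] -> hit [38,40], descend [5, 25]
          N5 x:[77/2,79/2] y:[38,40] z:[39,42] -> hit [39,79/2] leaf, test {P2@t=39}
          N25 x:[75/2,40] y:[39,41] z:[35,40] -> hit [39,40] leaf, test {P3@t=39}
      N16 x:[46,95/2] y:[45,51] z:[27,31] -> miss, prune
    N18 x:[103/2,55] y:[36,51] z:[44,63] -> miss, prune
  N21 x:[38,117/2] y:[55,72] z:[35,68] -> hit [55,117/2], descend [4, 12]
    N4 x:[38,103/2] y:[57,72] z:[53,68] -> miss, prune
    N12 x:[93/2,117/2] y:[55,71] z:[35,53] -> miss, prune

Visited [0, 13, 9, 11, 15, 24, 5, 25, 16, 18, 21, 4, 12]. Tests: 13 box, 2 leaf. Nearest: P2.

== RESULT ==
2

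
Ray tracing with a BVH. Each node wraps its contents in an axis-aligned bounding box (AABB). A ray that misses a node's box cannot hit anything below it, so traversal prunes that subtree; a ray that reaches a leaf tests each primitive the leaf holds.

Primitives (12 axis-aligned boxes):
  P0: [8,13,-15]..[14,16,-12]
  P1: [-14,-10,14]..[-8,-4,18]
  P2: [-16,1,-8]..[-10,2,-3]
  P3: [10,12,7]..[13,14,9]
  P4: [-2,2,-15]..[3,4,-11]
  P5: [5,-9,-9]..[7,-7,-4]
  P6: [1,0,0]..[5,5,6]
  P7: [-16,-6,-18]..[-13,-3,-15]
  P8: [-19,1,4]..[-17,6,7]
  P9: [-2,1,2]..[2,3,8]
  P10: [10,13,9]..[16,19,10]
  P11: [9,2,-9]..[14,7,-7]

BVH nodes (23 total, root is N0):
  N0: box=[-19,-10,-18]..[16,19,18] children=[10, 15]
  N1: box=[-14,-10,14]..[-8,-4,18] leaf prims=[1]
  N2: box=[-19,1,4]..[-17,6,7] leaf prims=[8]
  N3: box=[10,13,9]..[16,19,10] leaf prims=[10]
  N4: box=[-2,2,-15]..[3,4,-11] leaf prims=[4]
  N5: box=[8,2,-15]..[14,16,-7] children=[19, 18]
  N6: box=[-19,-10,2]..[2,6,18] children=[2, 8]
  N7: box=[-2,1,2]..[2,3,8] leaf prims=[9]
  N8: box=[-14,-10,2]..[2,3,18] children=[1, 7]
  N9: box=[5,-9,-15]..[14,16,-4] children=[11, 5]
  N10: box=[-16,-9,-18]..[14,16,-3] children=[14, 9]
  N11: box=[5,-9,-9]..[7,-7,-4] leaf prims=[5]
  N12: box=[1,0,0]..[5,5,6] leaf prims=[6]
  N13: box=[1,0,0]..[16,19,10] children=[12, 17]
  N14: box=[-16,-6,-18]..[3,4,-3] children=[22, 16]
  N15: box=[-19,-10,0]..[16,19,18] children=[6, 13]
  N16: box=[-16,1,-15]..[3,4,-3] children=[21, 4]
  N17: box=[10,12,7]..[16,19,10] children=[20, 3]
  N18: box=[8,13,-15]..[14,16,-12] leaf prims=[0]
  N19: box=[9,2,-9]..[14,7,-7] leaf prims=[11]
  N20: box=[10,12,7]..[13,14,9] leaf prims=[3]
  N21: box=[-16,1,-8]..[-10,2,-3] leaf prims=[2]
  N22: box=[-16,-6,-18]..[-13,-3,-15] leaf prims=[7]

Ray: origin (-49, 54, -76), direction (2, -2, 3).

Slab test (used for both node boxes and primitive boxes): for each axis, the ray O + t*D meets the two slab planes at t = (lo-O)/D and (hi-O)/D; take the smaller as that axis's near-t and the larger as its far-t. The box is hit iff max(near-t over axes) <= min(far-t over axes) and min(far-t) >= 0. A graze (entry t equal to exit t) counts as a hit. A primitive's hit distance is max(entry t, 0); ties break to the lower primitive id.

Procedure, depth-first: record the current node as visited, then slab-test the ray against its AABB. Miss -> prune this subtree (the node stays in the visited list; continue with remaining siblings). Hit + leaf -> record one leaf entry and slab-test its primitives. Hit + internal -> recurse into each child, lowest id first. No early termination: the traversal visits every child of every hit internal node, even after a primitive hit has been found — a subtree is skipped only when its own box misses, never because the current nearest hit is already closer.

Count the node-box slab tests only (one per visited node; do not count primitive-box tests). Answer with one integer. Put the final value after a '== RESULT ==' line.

Walk:
N0 x:[15,65/2] y:[35/2,32] z:[58/3,94/3] -> hit [58/3,94/3], descend [10, 15]
  N10 x:[33/2,63/2] y:[19,63/2] z:[58/3,73/3] -> hit [58/3,73/3], descend [9, 14]
    N9 x:[27,63/2] y:[19,63/2] z:[61/3,24] -> miss, prune
    N14 x:[33/2,26] y:[25,30] z:[58/3,73/3] -> miss, prune
  N15 x:[15,65/2] y:[35/2,32] z:[76/3,94/3] -> hit [76/3,94/3], descend [6, 13]
    N6 x:[15,51/2] y:[24,32] z:[26,94/3] -> miss, prune
    N13 x:[25,65/2] y:[35/2,27] z:[76/3,86/3] -> hit [76/3,27], descend [12, 17]
      N12 x:[25,27] y:[49/2,27] z:[76/3,82/3] -> hit [76/3,27] leaf, test {P6@t=76/3}
      N17 x:[59/2,65/2] y:[35/2,21] z:[83/3,86/3] -> miss, prune

Summary -> nodes [0, 10, 9, 14, 15, 6, 13, 12, 17]; box-tests=9; leaf-entries=1; first=P6

== RESULT ==
9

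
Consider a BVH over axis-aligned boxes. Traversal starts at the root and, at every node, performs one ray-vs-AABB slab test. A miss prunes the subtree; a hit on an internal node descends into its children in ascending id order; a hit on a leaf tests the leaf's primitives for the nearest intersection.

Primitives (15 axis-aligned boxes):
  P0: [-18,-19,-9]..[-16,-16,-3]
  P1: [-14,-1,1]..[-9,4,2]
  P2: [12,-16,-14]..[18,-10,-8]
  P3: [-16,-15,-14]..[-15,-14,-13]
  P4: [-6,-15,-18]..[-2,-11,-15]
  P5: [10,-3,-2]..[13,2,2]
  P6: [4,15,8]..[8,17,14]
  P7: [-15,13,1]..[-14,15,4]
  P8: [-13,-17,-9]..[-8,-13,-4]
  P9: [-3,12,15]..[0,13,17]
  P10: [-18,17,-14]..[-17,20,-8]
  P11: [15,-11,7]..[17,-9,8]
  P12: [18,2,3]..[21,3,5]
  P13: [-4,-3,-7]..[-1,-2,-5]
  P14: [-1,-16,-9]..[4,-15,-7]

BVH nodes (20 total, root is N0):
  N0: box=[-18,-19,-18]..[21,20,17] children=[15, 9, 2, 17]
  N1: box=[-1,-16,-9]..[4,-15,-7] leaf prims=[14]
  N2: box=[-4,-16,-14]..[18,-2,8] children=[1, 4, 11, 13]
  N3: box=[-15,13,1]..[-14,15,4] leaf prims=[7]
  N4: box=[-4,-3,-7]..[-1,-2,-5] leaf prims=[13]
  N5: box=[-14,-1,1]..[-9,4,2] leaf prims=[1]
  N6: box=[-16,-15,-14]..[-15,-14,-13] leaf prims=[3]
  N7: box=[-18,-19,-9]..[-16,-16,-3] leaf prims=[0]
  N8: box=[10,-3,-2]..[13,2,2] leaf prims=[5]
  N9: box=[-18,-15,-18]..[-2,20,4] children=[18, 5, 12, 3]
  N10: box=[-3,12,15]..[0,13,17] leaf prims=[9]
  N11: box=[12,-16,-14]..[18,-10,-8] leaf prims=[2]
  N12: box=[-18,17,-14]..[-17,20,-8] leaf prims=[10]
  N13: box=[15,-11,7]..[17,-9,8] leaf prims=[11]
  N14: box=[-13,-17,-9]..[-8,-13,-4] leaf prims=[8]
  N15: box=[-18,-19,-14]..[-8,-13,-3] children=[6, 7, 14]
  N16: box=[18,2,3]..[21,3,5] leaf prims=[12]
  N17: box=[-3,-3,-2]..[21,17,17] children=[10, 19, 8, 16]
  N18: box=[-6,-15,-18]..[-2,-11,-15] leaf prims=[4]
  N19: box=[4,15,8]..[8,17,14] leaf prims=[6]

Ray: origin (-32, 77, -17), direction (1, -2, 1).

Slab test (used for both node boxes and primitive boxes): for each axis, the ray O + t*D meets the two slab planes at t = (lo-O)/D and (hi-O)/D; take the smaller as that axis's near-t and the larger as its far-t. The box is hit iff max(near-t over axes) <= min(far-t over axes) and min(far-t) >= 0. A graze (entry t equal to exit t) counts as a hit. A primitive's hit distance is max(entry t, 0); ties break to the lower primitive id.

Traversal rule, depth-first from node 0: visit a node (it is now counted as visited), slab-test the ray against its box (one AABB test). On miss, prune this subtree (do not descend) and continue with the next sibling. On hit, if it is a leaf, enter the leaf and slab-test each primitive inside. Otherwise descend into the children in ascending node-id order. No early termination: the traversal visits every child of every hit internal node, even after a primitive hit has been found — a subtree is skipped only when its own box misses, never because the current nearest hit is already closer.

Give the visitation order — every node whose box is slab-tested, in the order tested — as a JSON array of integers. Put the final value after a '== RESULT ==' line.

Walk:
N0 x:[14,53] y:[57/2,48] z:[-1,34] -> hit [57/2,34], descend [2, 9, 15, 17]
  N2 x:[28,50] y:[79/2,93/2] z:[3,25] -> miss, prune
  N9 x:[14,30] y:[57/2,46] z:[-1,21] -> miss, prune
  N15 x:[14,24] y:[45,48] z:[3,14] -> miss, prune
  N17 x:[29,53] y:[30,40] z:[15,34] -> hit [30,34], descend [8, 10, 16, 19]
    N8 x:[42,45] y:[75/2,40] z:[15,19] -> miss, prune
    N10 x:[29,32] y:[32,65/2] z:[32,34] -> hit [32,32] leaf, test {P9@t=32}
    N16 x:[50,53] y:[37,75/2] z:[20,22] -> miss, prune
    N19 x:[36,40] y:[30,31] z:[25,31] -> miss, prune

Visited [0, 2, 9, 15, 17, 8, 10, 16, 19]. Tests: 9 box, 1 leaf. Nearest: P9.

== RESULT ==
[0, 2, 9, 15, 17, 8, 10, 16, 19]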